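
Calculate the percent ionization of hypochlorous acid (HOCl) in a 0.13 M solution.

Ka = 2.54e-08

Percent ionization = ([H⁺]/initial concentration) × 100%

Using Ka equilibrium: x² + Ka×x - Ka×C = 0. Solving: [H⁺] = 5.7450e-05. Percent = (5.7450e-05/0.13) × 100

Percent ionization = 0.0442%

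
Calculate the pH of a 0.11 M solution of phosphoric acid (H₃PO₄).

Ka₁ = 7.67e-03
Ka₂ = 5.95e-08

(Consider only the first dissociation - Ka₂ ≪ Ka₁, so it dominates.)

First dissociation dominates. From Ka₁ = [H⁺][HA⁻]/[H₂A], x² + Ka₁·x − Ka₁·C = 0 with C = 0.11 M and Ka₁ = 7.67e-03. Solving: [H⁺] = (−Ka₁ + √(Ka₁² + 4·Ka₁·C)) / 2 = 2.5464e-02 M. pH = -log(2.5464e-02) = 1.59.

pH = 1.59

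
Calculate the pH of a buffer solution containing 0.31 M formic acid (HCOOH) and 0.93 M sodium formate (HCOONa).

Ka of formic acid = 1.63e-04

pKa = -log(1.63e-04) = 3.79. pH = pKa + log([A⁻]/[HA]) = 3.79 + log(0.93/0.31)

pH = 4.26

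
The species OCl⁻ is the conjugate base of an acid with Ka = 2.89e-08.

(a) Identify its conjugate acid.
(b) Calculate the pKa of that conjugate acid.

(a) The conjugate acid is formed by adding one H⁺ to OCl⁻, giving HOCl. (b) pKa = -log(Ka) = -log(2.89e-08) = 7.54.

Conjugate acid: HOCl; pK_a = 7.54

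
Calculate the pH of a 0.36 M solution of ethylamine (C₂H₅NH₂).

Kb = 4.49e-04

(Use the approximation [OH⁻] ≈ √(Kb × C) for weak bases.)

[OH⁻] = √(Kb × C) = √(4.49e-04 × 0.36) = 1.2714e-02. pOH = 1.90, pH = 14 - pOH

pH = 12.10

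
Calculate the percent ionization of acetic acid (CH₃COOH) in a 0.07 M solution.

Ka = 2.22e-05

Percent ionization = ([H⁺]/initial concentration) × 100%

Using Ka equilibrium: x² + Ka×x - Ka×C = 0. Solving: [H⁺] = 1.2355e-03. Percent = (1.2355e-03/0.07) × 100

Percent ionization = 1.77%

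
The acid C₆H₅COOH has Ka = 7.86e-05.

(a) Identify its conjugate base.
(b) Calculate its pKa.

(a) The conjugate base is formed by removing one H⁺ from C₆H₅COOH, giving C₆H₅COO⁻. (b) pKa = -log(Ka) = -log(7.86e-05) = 4.10.

Conjugate base: C₆H₅COO⁻; pK_a = 4.10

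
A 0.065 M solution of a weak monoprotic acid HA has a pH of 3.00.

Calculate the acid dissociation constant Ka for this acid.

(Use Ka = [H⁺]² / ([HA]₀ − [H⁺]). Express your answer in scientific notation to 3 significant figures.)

[H⁺] = 10^(−pH) = 10^(−3.00) = 1.000e-03 M. For HA ⇌ H⁺ + A⁻, Ka = [H⁺][A⁻]/[HA] = [H⁺]² / ([HA]₀ − [H⁺]) = (1.000e-03)² / (0.065 − 1.000e-03) = 1.56e-05.

K_a = 1.56e-05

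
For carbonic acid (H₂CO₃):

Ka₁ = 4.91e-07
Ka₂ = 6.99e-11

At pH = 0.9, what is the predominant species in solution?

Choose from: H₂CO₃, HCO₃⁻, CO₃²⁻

pKa₁ = 6.31, pKa₂ = 10.16. For a polyprotic acid the predominant species crosses at each pKa: below pKa_n the protonated form dominates, above it the deprotonated form does. At pH = 0.9, the predominant species is H₂CO₃.

H₂CO₃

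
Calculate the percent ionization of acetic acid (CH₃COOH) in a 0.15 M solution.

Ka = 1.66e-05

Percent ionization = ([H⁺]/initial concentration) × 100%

Using Ka equilibrium: x² + Ka×x - Ka×C = 0. Solving: [H⁺] = 1.5697e-03. Percent = (1.5697e-03/0.15) × 100

Percent ionization = 1.05%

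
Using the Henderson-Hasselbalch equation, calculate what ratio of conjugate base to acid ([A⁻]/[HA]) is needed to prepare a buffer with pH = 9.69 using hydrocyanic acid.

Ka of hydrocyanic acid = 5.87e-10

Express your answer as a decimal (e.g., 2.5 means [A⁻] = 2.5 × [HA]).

pKa = -log(5.87e-10) = 9.2314. pH = pKa + log([A⁻]/[HA]), so log([A⁻]/[HA]) = pH − pKa = 9.69 − 9.2314 = 0.4586. [A⁻]/[HA] = 10^(0.4586) = 2.88

[A⁻]/[HA] = 2.88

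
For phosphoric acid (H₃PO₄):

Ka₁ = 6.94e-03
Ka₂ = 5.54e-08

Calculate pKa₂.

pKa₂ = -log(Ka₂) = -log(5.54e-08) = 7.26.

pK_{a2} = 7.26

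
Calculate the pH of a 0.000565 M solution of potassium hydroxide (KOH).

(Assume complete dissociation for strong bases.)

[OH⁻] = 0.000565 M for strong base. pOH = -log[OH⁻] = 3.25, pH = 14 - pOH

pH = 10.75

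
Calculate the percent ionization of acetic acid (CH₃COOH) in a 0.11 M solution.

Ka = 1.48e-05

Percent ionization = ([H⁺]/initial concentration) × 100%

Using Ka equilibrium: x² + Ka×x - Ka×C = 0. Solving: [H⁺] = 1.2686e-03. Percent = (1.2686e-03/0.11) × 100

Percent ionization = 1.15%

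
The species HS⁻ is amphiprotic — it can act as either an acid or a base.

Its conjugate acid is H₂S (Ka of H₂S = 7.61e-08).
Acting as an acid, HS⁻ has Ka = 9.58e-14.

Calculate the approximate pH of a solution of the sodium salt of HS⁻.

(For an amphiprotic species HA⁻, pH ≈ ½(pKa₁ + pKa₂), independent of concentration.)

pKa₁ = -log(7.61e-08) = 7.12; pKa₂ = -log(9.58e-14) = 13.02. For an amphiprotic species, pH ≈ ½(pKa₁ + pKa₂) = ½(7.12 + 13.02) = 10.07.

pH = 10.07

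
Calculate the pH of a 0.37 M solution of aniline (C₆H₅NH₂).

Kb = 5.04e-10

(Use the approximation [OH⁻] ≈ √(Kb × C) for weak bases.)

[OH⁻] = √(Kb × C) = √(5.04e-10 × 0.37) = 1.3656e-05. pOH = 4.86, pH = 14 - pOH

pH = 9.14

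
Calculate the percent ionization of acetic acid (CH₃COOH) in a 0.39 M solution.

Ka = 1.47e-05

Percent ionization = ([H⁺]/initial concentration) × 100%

Using Ka equilibrium: x² + Ka×x - Ka×C = 0. Solving: [H⁺] = 2.3870e-03. Percent = (2.3870e-03/0.39) × 100

Percent ionization = 0.612%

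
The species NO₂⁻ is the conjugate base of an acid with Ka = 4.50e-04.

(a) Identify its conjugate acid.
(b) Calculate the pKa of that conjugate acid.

(a) The conjugate acid is formed by adding one H⁺ to NO₂⁻, giving HNO₂. (b) pKa = -log(Ka) = -log(4.50e-04) = 3.35.

Conjugate acid: HNO₂; pK_a = 3.35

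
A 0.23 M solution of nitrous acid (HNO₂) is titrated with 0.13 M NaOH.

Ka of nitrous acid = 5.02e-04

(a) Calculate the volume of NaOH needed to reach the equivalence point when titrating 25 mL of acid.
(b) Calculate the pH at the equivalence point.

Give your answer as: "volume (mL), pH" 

moles acid = 0.23 × 25/1000 = 0.00575 mol; V_base = moles/0.13 × 1000 = 44.2 mL. At equivalence only the conjugate base is present: [A⁻] = 0.00575/0.069 = 8.3056e-02 M. Kb = Kw/Ka = 1.99e-11; [OH⁻] = √(Kb × [A⁻]) = 1.2863e-06; pOH = 5.89; pH = 14 - pOH = 8.11.

V = 44.2 mL, pH = 8.11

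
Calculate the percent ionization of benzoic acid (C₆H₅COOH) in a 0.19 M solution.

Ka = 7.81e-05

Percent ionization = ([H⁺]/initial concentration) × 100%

Using Ka equilibrium: x² + Ka×x - Ka×C = 0. Solving: [H⁺] = 3.8133e-03. Percent = (3.8133e-03/0.19) × 100

Percent ionization = 2.01%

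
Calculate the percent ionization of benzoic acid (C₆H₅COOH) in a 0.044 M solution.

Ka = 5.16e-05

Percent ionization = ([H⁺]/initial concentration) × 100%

Using Ka equilibrium: x² + Ka×x - Ka×C = 0. Solving: [H⁺] = 1.4812e-03. Percent = (1.4812e-03/0.044) × 100

Percent ionization = 3.37%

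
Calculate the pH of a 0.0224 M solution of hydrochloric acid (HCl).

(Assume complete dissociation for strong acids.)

[H⁺] = 0.0224 M for strong acid. pH = -log[H⁺] = -log(0.0224)

pH = 1.65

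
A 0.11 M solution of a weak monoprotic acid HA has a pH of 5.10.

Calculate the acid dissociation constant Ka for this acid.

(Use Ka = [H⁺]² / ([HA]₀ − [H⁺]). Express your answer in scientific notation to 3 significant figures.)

[H⁺] = 10^(−pH) = 10^(−5.10) = 7.943e-06 M. For HA ⇌ H⁺ + A⁻, Ka = [H⁺][A⁻]/[HA] = [H⁺]² / ([HA]₀ − [H⁺]) = (7.943e-06)² / (0.11 − 7.943e-06) = 5.74e-10.

K_a = 5.74e-10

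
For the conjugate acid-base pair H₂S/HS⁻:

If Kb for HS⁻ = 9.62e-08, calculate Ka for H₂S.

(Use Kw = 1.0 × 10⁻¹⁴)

For a conjugate pair Ka × Kb = Kw, so Ka = Kw/Kb = 1.0 × 10⁻¹⁴ / 9.62e-08 = 1.04e-07.

K_a = 1.04e-07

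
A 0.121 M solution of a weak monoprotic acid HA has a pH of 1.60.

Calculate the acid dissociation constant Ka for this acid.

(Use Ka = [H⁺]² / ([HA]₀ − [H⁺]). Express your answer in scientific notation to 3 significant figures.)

[H⁺] = 10^(−pH) = 10^(−1.60) = 2.512e-02 M. For HA ⇌ H⁺ + A⁻, Ka = [H⁺][A⁻]/[HA] = [H⁺]² / ([HA]₀ − [H⁺]) = (2.512e-02)² / (0.121 − 2.512e-02) = 6.58e-03.

K_a = 6.58e-03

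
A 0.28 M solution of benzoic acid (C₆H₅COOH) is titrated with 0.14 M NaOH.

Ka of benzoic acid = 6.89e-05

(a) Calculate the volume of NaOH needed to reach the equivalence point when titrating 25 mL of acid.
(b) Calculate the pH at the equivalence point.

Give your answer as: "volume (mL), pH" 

moles acid = 0.28 × 25/1000 = 0.007 mol; V_base = moles/0.14 × 1000 = 50.0 mL. At equivalence only the conjugate base is present: [A⁻] = 0.007/0.075 = 9.3333e-02 M. Kb = Kw/Ka = 1.45e-10; [OH⁻] = √(Kb × [A⁻]) = 3.6805e-06; pOH = 5.43; pH = 14 - pOH = 8.57.

V = 50.0 mL, pH = 8.57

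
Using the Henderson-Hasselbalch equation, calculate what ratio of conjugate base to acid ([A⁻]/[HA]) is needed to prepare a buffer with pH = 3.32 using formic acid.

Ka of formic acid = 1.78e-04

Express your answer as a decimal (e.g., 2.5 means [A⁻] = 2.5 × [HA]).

pKa = -log(1.78e-04) = 3.7496. pH = pKa + log([A⁻]/[HA]), so log([A⁻]/[HA]) = pH − pKa = 3.32 − 3.7496 = -0.4296. [A⁻]/[HA] = 10^(-0.4296) = 0.372

[A⁻]/[HA] = 0.372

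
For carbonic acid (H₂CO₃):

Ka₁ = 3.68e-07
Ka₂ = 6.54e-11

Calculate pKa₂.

pKa₂ = -log(Ka₂) = -log(6.54e-11) = 10.18.

pK_{a2} = 10.18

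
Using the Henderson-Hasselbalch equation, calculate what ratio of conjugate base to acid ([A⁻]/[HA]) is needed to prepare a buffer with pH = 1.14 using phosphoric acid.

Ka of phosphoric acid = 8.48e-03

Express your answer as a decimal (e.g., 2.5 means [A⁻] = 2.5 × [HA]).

pKa = -log(8.48e-03) = 2.0716. pH = pKa + log([A⁻]/[HA]), so log([A⁻]/[HA]) = pH − pKa = 1.14 − 2.0716 = -0.9316. [A⁻]/[HA] = 10^(-0.9316) = 0.117

[A⁻]/[HA] = 0.117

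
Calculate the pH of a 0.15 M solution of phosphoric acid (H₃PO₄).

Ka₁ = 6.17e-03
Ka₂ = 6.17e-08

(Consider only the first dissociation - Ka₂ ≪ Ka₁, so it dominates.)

First dissociation dominates. From Ka₁ = [H⁺][HA⁻]/[H₂A], x² + Ka₁·x − Ka₁·C = 0 with C = 0.15 M and Ka₁ = 6.17e-03. Solving: [H⁺] = (−Ka₁ + √(Ka₁² + 4·Ka₁·C)) / 2 = 2.7493e-02 M. pH = -log(2.7493e-02) = 1.56.

pH = 1.56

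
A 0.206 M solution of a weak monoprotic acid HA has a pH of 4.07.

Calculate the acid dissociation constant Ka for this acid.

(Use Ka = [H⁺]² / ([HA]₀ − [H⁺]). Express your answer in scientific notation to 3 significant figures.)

[H⁺] = 10^(−pH) = 10^(−4.07) = 8.511e-05 M. For HA ⇌ H⁺ + A⁻, Ka = [H⁺][A⁻]/[HA] = [H⁺]² / ([HA]₀ − [H⁺]) = (8.511e-05)² / (0.206 − 8.511e-05) = 3.52e-08.

K_a = 3.52e-08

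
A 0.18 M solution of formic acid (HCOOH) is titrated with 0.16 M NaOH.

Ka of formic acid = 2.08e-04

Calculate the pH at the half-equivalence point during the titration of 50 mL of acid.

At half-equivalence [HA] = [A⁻], so Henderson-Hasselbalch gives pH = pKa = -log(2.08e-04) = 3.68.

pH = pKa = 3.68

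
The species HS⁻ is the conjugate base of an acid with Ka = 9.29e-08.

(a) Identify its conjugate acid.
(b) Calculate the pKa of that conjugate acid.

(a) The conjugate acid is formed by adding one H⁺ to HS⁻, giving H₂S. (b) pKa = -log(Ka) = -log(9.29e-08) = 7.03.

Conjugate acid: H₂S; pK_a = 7.03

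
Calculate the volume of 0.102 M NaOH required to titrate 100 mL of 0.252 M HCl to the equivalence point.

At equivalence: moles acid = moles base. moles HCl = 0.252 × 100/1000 = 0.0252 mol. V_base = moles / 0.102 × 1000 = 247.1 mL.

V_{base} = 247.1 mL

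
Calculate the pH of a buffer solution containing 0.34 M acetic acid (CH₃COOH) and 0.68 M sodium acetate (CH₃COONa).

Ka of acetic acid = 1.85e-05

pKa = -log(1.85e-05) = 4.73. pH = pKa + log([A⁻]/[HA]) = 4.73 + log(0.68/0.34)

pH = 5.03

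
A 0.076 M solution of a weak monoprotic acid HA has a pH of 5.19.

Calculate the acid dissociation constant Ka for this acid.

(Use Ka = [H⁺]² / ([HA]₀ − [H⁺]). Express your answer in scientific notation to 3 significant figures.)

[H⁺] = 10^(−pH) = 10^(−5.19) = 6.457e-06 M. For HA ⇌ H⁺ + A⁻, Ka = [H⁺][A⁻]/[HA] = [H⁺]² / ([HA]₀ − [H⁺]) = (6.457e-06)² / (0.076 − 6.457e-06) = 5.49e-10.

K_a = 5.49e-10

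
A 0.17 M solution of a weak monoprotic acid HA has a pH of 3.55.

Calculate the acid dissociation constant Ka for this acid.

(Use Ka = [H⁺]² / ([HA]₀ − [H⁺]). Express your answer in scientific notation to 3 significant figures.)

[H⁺] = 10^(−pH) = 10^(−3.55) = 2.818e-04 M. For HA ⇌ H⁺ + A⁻, Ka = [H⁺][A⁻]/[HA] = [H⁺]² / ([HA]₀ − [H⁺]) = (2.818e-04)² / (0.17 − 2.818e-04) = 4.68e-07.

K_a = 4.68e-07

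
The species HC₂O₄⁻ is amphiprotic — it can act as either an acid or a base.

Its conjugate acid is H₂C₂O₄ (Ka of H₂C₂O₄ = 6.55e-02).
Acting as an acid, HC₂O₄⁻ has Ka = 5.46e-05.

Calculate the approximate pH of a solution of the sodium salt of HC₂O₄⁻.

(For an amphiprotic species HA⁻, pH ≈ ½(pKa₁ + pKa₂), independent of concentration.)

pKa₁ = -log(6.55e-02) = 1.18; pKa₂ = -log(5.46e-05) = 4.26. For an amphiprotic species, pH ≈ ½(pKa₁ + pKa₂) = ½(1.18 + 4.26) = 2.72.

pH = 2.72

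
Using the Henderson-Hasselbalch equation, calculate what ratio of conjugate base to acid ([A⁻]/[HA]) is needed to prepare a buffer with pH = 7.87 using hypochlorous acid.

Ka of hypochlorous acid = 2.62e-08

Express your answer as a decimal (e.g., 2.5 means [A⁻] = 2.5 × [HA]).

pKa = -log(2.62e-08) = 7.5817. pH = pKa + log([A⁻]/[HA]), so log([A⁻]/[HA]) = pH − pKa = 7.87 − 7.5817 = 0.2883. [A⁻]/[HA] = 10^(0.2883) = 1.94

[A⁻]/[HA] = 1.94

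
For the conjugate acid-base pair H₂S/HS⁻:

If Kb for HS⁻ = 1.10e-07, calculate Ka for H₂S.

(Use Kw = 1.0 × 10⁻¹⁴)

For a conjugate pair Ka × Kb = Kw, so Ka = Kw/Kb = 1.0 × 10⁻¹⁴ / 1.10e-07 = 9.09e-08.

K_a = 9.09e-08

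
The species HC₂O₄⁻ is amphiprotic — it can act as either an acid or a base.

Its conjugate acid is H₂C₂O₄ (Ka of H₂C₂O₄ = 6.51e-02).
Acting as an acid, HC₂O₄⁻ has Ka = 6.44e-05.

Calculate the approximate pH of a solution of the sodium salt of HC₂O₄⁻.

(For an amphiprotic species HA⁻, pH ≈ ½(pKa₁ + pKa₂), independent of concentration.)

pKa₁ = -log(6.51e-02) = 1.19; pKa₂ = -log(6.44e-05) = 4.19. For an amphiprotic species, pH ≈ ½(pKa₁ + pKa₂) = ½(1.19 + 4.19) = 2.69.

pH = 2.69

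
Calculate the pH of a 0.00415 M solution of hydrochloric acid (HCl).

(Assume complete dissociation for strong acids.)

[H⁺] = 0.00415 M for strong acid. pH = -log[H⁺] = -log(0.00415)

pH = 2.38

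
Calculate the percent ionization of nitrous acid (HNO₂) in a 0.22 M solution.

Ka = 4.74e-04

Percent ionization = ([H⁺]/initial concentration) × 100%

Using Ka equilibrium: x² + Ka×x - Ka×C = 0. Solving: [H⁺] = 9.9775e-03. Percent = (9.9775e-03/0.22) × 100

Percent ionization = 4.54%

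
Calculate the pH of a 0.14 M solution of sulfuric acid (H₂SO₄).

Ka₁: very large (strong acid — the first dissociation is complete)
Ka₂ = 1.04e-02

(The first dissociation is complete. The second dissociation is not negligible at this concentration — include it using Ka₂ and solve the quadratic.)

First dissociation is complete: [H⁺]₀ = [HSO₄⁻]₀ = C = 0.14 M. Second dissociation HSO₄⁻ ⇌ H⁺ + SO₄²⁻: let x = [SO₄²⁻]. Ka₂ = (C + x)·x / (C − x) = 1.04e-02 → x² + (C + Ka₂)·x − Ka₂·C = 0 → x² + 0.15040·x − 1.456e-03 = 0. x = (−0.15040 + √(0.15040² + 4 × 1.456e-03)) / 2 = 9.1270e-03 M. [H⁺] = C + x = 0.14 + 9.1270e-03 = 1.4913e-01 M. pH = -log(1.4913e-01) = 0.83.

pH = 0.83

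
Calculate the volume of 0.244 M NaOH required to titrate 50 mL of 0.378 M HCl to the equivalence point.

At equivalence: moles acid = moles base. moles HCl = 0.378 × 50/1000 = 0.0189 mol. V_base = moles / 0.244 × 1000 = 77.5 mL.

V_{base} = 77.5 mL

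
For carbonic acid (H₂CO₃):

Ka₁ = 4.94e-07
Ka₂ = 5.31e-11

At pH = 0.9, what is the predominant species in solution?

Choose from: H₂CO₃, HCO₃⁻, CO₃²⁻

pKa₁ = 6.31, pKa₂ = 10.27. For a polyprotic acid the predominant species crosses at each pKa: below pKa_n the protonated form dominates, above it the deprotonated form does. At pH = 0.9, the predominant species is H₂CO₃.

H₂CO₃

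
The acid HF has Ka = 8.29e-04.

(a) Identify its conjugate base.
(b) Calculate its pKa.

(a) The conjugate base is formed by removing one H⁺ from HF, giving F⁻. (b) pKa = -log(Ka) = -log(8.29e-04) = 3.08.

Conjugate base: F⁻; pK_a = 3.08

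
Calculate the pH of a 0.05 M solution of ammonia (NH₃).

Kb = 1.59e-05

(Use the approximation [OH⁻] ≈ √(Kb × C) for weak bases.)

[OH⁻] = √(Kb × C) = √(1.59e-05 × 0.05) = 8.9163e-04. pOH = 3.05, pH = 14 - pOH

pH = 10.95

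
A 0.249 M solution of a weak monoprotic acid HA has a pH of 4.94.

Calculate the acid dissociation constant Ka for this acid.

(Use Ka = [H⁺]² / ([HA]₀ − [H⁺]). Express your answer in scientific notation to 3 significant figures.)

[H⁺] = 10^(−pH) = 10^(−4.94) = 1.148e-05 M. For HA ⇌ H⁺ + A⁻, Ka = [H⁺][A⁻]/[HA] = [H⁺]² / ([HA]₀ − [H⁺]) = (1.148e-05)² / (0.249 − 1.148e-05) = 5.29e-10.

K_a = 5.29e-10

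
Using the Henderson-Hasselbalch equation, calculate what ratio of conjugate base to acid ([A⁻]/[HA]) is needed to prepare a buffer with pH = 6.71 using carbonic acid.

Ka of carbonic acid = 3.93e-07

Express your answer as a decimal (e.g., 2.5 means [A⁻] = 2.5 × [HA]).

pKa = -log(3.93e-07) = 6.4056. pH = pKa + log([A⁻]/[HA]), so log([A⁻]/[HA]) = pH − pKa = 6.71 − 6.4056 = 0.3044. [A⁻]/[HA] = 10^(0.3044) = 2.02

[A⁻]/[HA] = 2.02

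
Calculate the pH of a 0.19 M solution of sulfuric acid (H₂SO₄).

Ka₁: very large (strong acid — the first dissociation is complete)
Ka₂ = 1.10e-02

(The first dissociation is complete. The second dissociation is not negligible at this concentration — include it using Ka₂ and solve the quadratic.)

First dissociation is complete: [H⁺]₀ = [HSO₄⁻]₀ = C = 0.19 M. Second dissociation HSO₄⁻ ⇌ H⁺ + SO₄²⁻: let x = [SO₄²⁻]. Ka₂ = (C + x)·x / (C − x) = 1.10e-02 → x² + (C + Ka₂)·x − Ka₂·C = 0 → x² + 0.20100·x − 2.090e-03 = 0. x = (−0.20100 + √(0.20100² + 4 × 2.090e-03)) / 2 = 9.9095e-03 M. [H⁺] = C + x = 0.19 + 9.9095e-03 = 1.9991e-01 M. pH = -log(1.9991e-01) = 0.70.

pH = 0.70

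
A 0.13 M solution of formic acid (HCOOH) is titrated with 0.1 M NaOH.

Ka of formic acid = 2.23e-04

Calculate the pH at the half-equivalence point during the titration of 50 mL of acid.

At half-equivalence [HA] = [A⁻], so Henderson-Hasselbalch gives pH = pKa = -log(2.23e-04) = 3.65.

pH = pKa = 3.65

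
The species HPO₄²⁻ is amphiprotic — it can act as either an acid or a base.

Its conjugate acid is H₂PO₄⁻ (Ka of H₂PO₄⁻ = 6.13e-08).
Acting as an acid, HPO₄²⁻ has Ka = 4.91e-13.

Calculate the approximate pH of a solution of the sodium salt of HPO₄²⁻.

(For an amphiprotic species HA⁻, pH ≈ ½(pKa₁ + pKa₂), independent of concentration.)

pKa₁ = -log(6.13e-08) = 7.21; pKa₂ = -log(4.91e-13) = 12.31. For an amphiprotic species, pH ≈ ½(pKa₁ + pKa₂) = ½(7.21 + 12.31) = 9.76.

pH = 9.76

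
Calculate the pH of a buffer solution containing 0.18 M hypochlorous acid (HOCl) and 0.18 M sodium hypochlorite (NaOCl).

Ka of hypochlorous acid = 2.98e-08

pKa = -log(2.98e-08) = 7.53. pH = pKa + log([A⁻]/[HA]) = 7.53 + log(0.18/0.18)

pH = 7.53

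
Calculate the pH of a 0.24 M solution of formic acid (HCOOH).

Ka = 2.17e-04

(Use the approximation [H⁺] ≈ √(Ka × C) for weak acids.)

[H⁺] = √(Ka × C) = √(2.17e-04 × 0.24) = 7.2166e-03. pH = -log(7.2166e-03)

pH = 2.14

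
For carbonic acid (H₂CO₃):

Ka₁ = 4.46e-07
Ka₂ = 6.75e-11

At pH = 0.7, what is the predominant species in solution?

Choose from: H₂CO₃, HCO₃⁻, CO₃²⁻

pKa₁ = 6.35, pKa₂ = 10.17. For a polyprotic acid the predominant species crosses at each pKa: below pKa_n the protonated form dominates, above it the deprotonated form does. At pH = 0.7, the predominant species is H₂CO₃.

H₂CO₃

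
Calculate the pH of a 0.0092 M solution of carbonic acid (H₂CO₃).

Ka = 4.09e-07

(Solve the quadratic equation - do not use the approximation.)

x² + Ka×x - Ka×C = 0. Using quadratic formula: [H⁺] = 6.1138e-05

pH = 4.21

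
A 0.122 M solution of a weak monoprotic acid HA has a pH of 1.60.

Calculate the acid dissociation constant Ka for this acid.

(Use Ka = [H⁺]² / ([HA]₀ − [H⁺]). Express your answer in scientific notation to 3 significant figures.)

[H⁺] = 10^(−pH) = 10^(−1.60) = 2.512e-02 M. For HA ⇌ H⁺ + A⁻, Ka = [H⁺][A⁻]/[HA] = [H⁺]² / ([HA]₀ − [H⁺]) = (2.512e-02)² / (0.122 − 2.512e-02) = 6.51e-03.

K_a = 6.51e-03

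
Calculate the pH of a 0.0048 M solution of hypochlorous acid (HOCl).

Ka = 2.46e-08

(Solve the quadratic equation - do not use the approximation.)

x² + Ka×x - Ka×C = 0. Using quadratic formula: [H⁺] = 1.0854e-05

pH = 4.96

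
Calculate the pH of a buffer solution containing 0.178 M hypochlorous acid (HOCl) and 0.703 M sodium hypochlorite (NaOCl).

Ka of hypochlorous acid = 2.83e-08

pKa = -log(2.83e-08) = 7.55. pH = pKa + log([A⁻]/[HA]) = 7.55 + log(0.703/0.178)

pH = 8.14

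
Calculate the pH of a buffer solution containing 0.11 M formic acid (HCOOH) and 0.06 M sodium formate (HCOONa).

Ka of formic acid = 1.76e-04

pKa = -log(1.76e-04) = 3.75. pH = pKa + log([A⁻]/[HA]) = 3.75 + log(0.06/0.11)

pH = 3.49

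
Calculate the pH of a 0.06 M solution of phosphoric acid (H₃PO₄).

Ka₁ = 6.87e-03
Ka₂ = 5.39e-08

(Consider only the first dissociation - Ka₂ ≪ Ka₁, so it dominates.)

First dissociation dominates. From Ka₁ = [H⁺][HA⁻]/[H₂A], x² + Ka₁·x − Ka₁·C = 0 with C = 0.06 M and Ka₁ = 6.87e-03. Solving: [H⁺] = (−Ka₁ + √(Ka₁² + 4·Ka₁·C)) / 2 = 1.7156e-02 M. pH = -log(1.7156e-02) = 1.77.

pH = 1.77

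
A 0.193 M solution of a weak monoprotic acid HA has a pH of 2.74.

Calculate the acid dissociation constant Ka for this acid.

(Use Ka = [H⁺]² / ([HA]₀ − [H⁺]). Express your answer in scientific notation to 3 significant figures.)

[H⁺] = 10^(−pH) = 10^(−2.74) = 1.820e-03 M. For HA ⇌ H⁺ + A⁻, Ka = [H⁺][A⁻]/[HA] = [H⁺]² / ([HA]₀ − [H⁺]) = (1.820e-03)² / (0.193 − 1.820e-03) = 1.73e-05.

K_a = 1.73e-05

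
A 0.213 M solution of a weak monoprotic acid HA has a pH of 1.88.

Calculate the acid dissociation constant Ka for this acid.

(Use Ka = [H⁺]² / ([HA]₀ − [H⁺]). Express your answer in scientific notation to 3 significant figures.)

[H⁺] = 10^(−pH) = 10^(−1.88) = 1.318e-02 M. For HA ⇌ H⁺ + A⁻, Ka = [H⁺][A⁻]/[HA] = [H⁺]² / ([HA]₀ − [H⁺]) = (1.318e-02)² / (0.213 − 1.318e-02) = 8.70e-04.

K_a = 8.70e-04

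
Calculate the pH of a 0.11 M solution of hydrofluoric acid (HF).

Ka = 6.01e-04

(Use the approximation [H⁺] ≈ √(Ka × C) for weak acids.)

[H⁺] = √(Ka × C) = √(6.01e-04 × 0.11) = 8.1308e-03. pH = -log(8.1308e-03)

pH = 2.09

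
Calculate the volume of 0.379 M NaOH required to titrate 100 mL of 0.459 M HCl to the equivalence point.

At equivalence: moles acid = moles base. moles HCl = 0.459 × 100/1000 = 0.0459 mol. V_base = moles / 0.379 × 1000 = 121.1 mL.

V_{base} = 121.1 mL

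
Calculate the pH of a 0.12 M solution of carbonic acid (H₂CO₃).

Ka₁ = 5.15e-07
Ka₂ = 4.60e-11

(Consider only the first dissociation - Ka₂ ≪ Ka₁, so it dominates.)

First dissociation dominates. From Ka₁ = [H⁺][HA⁻]/[H₂A], x² + Ka₁·x − Ka₁·C = 0 with C = 0.12 M and Ka₁ = 5.15e-07. Solving: [H⁺] = (−Ka₁ + √(Ka₁² + 4·Ka₁·C)) / 2 = 2.4834e-04 M. pH = -log(2.4834e-04) = 3.60.

pH = 3.60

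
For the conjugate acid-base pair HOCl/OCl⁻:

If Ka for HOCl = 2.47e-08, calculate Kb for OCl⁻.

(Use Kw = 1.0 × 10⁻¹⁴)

For a conjugate pair Ka × Kb = Kw, so Kb = Kw/Ka = 1.0 × 10⁻¹⁴ / 2.47e-08 = 4.05e-07.

K_b = 4.05e-07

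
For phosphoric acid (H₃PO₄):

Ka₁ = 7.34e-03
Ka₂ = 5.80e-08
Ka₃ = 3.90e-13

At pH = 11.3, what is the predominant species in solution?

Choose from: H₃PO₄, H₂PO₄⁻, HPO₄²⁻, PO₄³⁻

pKa₁ = 2.13, pKa₂ = 7.24, pKa₃ = 12.41. For a polyprotic acid the predominant species crosses at each pKa: below pKa_n the protonated form dominates, above it the deprotonated form does. At pH = 11.3, the predominant species is HPO₄²⁻.

HPO₄²⁻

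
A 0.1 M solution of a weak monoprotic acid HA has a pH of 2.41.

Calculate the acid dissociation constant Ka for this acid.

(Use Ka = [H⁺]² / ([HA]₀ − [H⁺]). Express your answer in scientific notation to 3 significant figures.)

[H⁺] = 10^(−pH) = 10^(−2.41) = 3.890e-03 M. For HA ⇌ H⁺ + A⁻, Ka = [H⁺][A⁻]/[HA] = [H⁺]² / ([HA]₀ − [H⁺]) = (3.890e-03)² / (0.1 − 3.890e-03) = 1.57e-04.

K_a = 1.57e-04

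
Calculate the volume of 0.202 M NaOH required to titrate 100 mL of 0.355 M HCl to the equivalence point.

At equivalence: moles acid = moles base. moles HCl = 0.355 × 100/1000 = 0.0355 mol. V_base = moles / 0.202 × 1000 = 175.7 mL.

V_{base} = 175.7 mL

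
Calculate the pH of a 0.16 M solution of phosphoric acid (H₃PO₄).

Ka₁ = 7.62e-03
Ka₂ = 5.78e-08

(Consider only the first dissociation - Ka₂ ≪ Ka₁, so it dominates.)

First dissociation dominates. From Ka₁ = [H⁺][HA⁻]/[H₂A], x² + Ka₁·x − Ka₁·C = 0 with C = 0.16 M and Ka₁ = 7.62e-03. Solving: [H⁺] = (−Ka₁ + √(Ka₁² + 4·Ka₁·C)) / 2 = 3.1314e-02 M. pH = -log(3.1314e-02) = 1.50.

pH = 1.50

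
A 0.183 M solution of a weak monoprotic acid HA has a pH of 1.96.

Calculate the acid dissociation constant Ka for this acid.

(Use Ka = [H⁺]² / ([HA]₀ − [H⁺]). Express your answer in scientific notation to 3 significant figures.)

[H⁺] = 10^(−pH) = 10^(−1.96) = 1.096e-02 M. For HA ⇌ H⁺ + A⁻, Ka = [H⁺][A⁻]/[HA] = [H⁺]² / ([HA]₀ − [H⁺]) = (1.096e-02)² / (0.183 − 1.096e-02) = 6.99e-04.

K_a = 6.99e-04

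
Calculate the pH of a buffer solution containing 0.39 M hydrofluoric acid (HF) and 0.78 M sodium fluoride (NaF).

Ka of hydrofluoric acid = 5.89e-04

pKa = -log(5.89e-04) = 3.23. pH = pKa + log([A⁻]/[HA]) = 3.23 + log(0.78/0.39)

pH = 3.53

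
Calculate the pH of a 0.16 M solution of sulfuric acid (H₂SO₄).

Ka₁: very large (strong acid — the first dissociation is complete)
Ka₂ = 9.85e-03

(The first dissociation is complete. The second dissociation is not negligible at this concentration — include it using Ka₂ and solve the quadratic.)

First dissociation is complete: [H⁺]₀ = [HSO₄⁻]₀ = C = 0.16 M. Second dissociation HSO₄⁻ ⇌ H⁺ + SO₄²⁻: let x = [SO₄²⁻]. Ka₂ = (C + x)·x / (C − x) = 9.85e-03 → x² + (C + Ka₂)·x − Ka₂·C = 0 → x² + 0.16985·x − 1.576e-03 = 0. x = (−0.16985 + √(0.16985² + 4 × 1.576e-03)) / 2 = 8.8207e-03 M. [H⁺] = C + x = 0.16 + 8.8207e-03 = 1.6882e-01 M. pH = -log(1.6882e-01) = 0.77.

pH = 0.77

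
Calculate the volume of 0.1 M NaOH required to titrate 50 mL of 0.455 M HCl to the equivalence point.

At equivalence: moles acid = moles base. moles HCl = 0.455 × 50/1000 = 0.02275 mol. V_base = moles / 0.1 × 1000 = 227.5 mL.

V_{base} = 227.5 mL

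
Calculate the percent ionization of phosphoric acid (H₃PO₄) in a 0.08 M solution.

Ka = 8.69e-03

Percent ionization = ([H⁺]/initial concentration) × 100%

Using Ka equilibrium: x² + Ka×x - Ka×C = 0. Solving: [H⁺] = 2.2377e-02. Percent = (2.2377e-02/0.08) × 100

Percent ionization = 28%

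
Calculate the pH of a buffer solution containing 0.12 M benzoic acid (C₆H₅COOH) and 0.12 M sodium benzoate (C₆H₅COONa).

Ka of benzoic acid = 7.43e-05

pKa = -log(7.43e-05) = 4.13. pH = pKa + log([A⁻]/[HA]) = 4.13 + log(0.12/0.12)

pH = 4.13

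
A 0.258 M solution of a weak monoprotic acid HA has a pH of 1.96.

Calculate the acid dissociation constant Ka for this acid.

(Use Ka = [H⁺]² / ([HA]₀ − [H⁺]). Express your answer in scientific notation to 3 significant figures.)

[H⁺] = 10^(−pH) = 10^(−1.96) = 1.096e-02 M. For HA ⇌ H⁺ + A⁻, Ka = [H⁺][A⁻]/[HA] = [H⁺]² / ([HA]₀ − [H⁺]) = (1.096e-02)² / (0.258 − 1.096e-02) = 4.87e-04.

K_a = 4.87e-04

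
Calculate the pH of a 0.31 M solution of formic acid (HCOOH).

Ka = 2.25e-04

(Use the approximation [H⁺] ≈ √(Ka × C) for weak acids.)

[H⁺] = √(Ka × C) = √(2.25e-04 × 0.31) = 8.3516e-03. pH = -log(8.3516e-03)

pH = 2.08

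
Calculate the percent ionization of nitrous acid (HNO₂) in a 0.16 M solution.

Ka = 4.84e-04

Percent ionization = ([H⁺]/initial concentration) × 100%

Using Ka equilibrium: x² + Ka×x - Ka×C = 0. Solving: [H⁺] = 8.5613e-03. Percent = (8.5613e-03/0.16) × 100

Percent ionization = 5.35%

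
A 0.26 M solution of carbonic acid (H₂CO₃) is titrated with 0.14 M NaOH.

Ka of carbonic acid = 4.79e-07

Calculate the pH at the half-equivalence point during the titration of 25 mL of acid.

At half-equivalence [HA] = [A⁻], so Henderson-Hasselbalch gives pH = pKa = -log(4.79e-07) = 6.32.

pH = pKa = 6.32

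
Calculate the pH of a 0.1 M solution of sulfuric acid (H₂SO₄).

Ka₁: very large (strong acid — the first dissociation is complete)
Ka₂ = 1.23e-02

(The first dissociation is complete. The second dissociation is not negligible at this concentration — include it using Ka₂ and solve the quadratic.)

First dissociation is complete: [H⁺]₀ = [HSO₄⁻]₀ = C = 0.1 M. Second dissociation HSO₄⁻ ⇌ H⁺ + SO₄²⁻: let x = [SO₄²⁻]. Ka₂ = (C + x)·x / (C − x) = 1.23e-02 → x² + (C + Ka₂)·x − Ka₂·C = 0 → x² + 0.11230·x − 1.230e-03 = 0. x = (−0.11230 + √(0.11230² + 4 × 1.230e-03)) / 2 = 1.0053e-02 M. [H⁺] = C + x = 0.1 + 1.0053e-02 = 1.1005e-01 M. pH = -log(1.1005e-01) = 0.96.

pH = 0.96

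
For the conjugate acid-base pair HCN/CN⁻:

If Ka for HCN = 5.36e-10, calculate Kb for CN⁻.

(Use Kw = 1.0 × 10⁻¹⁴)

For a conjugate pair Ka × Kb = Kw, so Kb = Kw/Ka = 1.0 × 10⁻¹⁴ / 5.36e-10 = 1.87e-05.

K_b = 1.87e-05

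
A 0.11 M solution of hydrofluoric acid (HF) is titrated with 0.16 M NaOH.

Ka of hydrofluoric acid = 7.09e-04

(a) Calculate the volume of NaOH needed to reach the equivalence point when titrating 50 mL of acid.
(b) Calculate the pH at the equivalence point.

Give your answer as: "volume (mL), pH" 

moles acid = 0.11 × 50/1000 = 0.0055 mol; V_base = moles/0.16 × 1000 = 34.4 mL. At equivalence only the conjugate base is present: [A⁻] = 0.0055/0.084 = 6.5185e-02 M. Kb = Kw/Ka = 1.41e-11; [OH⁻] = √(Kb × [A⁻]) = 9.5885e-07; pOH = 6.02; pH = 14 - pOH = 7.98.

V = 34.4 mL, pH = 7.98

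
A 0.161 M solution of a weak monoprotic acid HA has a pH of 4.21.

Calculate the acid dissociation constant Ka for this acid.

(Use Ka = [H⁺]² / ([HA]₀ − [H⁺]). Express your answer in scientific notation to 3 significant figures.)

[H⁺] = 10^(−pH) = 10^(−4.21) = 6.166e-05 M. For HA ⇌ H⁺ + A⁻, Ka = [H⁺][A⁻]/[HA] = [H⁺]² / ([HA]₀ − [H⁺]) = (6.166e-05)² / (0.161 − 6.166e-05) = 2.36e-08.

K_a = 2.36e-08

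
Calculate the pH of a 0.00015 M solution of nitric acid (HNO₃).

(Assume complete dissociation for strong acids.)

[H⁺] = 0.00015 M for strong acid. pH = -log[H⁺] = -log(0.00015)

pH = 3.82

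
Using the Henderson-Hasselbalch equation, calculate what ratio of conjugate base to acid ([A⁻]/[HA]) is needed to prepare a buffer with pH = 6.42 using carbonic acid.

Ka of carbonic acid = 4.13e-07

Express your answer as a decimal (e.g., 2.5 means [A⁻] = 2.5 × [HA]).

pKa = -log(4.13e-07) = 6.3840. pH = pKa + log([A⁻]/[HA]), so log([A⁻]/[HA]) = pH − pKa = 6.42 − 6.3840 = 0.0360. [A⁻]/[HA] = 10^(0.0360) = 1.09

[A⁻]/[HA] = 1.09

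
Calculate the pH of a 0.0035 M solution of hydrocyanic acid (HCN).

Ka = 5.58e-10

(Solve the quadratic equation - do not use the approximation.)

x² + Ka×x - Ka×C = 0. Using quadratic formula: [H⁺] = 1.3972e-06

pH = 5.85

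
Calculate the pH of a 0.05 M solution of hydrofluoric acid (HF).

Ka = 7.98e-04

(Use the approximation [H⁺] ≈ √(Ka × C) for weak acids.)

[H⁺] = √(Ka × C) = √(7.98e-04 × 0.05) = 6.3166e-03. pH = -log(6.3166e-03)

pH = 2.20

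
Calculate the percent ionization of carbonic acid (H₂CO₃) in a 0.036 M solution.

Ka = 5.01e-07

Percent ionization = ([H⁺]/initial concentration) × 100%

Using Ka equilibrium: x² + Ka×x - Ka×C = 0. Solving: [H⁺] = 1.3405e-04. Percent = (1.3405e-04/0.036) × 100

Percent ionization = 0.372%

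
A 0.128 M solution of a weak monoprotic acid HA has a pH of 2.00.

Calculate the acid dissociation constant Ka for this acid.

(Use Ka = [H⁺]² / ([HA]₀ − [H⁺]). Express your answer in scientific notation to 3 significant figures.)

[H⁺] = 10^(−pH) = 10^(−2.00) = 1.000e-02 M. For HA ⇌ H⁺ + A⁻, Ka = [H⁺][A⁻]/[HA] = [H⁺]² / ([HA]₀ − [H⁺]) = (1.000e-02)² / (0.128 − 1.000e-02) = 8.47e-04.

K_a = 8.47e-04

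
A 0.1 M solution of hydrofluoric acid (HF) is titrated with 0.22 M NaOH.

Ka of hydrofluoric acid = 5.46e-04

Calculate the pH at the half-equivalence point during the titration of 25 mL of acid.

At half-equivalence [HA] = [A⁻], so Henderson-Hasselbalch gives pH = pKa = -log(5.46e-04) = 3.26.

pH = pKa = 3.26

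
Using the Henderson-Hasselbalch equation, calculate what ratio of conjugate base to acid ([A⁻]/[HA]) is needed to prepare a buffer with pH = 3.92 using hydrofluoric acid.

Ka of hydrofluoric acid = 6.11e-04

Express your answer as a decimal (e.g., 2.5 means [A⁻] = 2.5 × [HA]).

pKa = -log(6.11e-04) = 3.2140. pH = pKa + log([A⁻]/[HA]), so log([A⁻]/[HA]) = pH − pKa = 3.92 − 3.2140 = 0.7060. [A⁻]/[HA] = 10^(0.7060) = 5.08

[A⁻]/[HA] = 5.08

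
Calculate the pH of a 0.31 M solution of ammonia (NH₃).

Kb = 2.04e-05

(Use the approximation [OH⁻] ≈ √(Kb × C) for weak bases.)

[OH⁻] = √(Kb × C) = √(2.04e-05 × 0.31) = 2.5148e-03. pOH = 2.60, pH = 14 - pOH

pH = 11.40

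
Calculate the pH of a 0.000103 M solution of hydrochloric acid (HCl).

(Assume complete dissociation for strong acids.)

[H⁺] = 0.000103 M for strong acid. pH = -log[H⁺] = -log(0.000103)

pH = 3.99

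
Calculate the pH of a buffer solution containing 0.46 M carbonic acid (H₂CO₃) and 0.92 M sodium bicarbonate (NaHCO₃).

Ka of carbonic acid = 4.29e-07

pKa = -log(4.29e-07) = 6.37. pH = pKa + log([A⁻]/[HA]) = 6.37 + log(0.92/0.46)

pH = 6.67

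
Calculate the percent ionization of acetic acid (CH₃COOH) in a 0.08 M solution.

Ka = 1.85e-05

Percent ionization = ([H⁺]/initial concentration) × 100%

Using Ka equilibrium: x² + Ka×x - Ka×C = 0. Solving: [H⁺] = 1.2073e-03. Percent = (1.2073e-03/0.08) × 100

Percent ionization = 1.51%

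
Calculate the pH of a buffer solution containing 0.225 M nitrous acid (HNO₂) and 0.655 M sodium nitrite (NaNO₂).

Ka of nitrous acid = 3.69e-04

pKa = -log(3.69e-04) = 3.43. pH = pKa + log([A⁻]/[HA]) = 3.43 + log(0.655/0.225)

pH = 3.90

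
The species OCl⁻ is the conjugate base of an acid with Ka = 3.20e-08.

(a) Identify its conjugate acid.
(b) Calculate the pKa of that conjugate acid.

(a) The conjugate acid is formed by adding one H⁺ to OCl⁻, giving HOCl. (b) pKa = -log(Ka) = -log(3.20e-08) = 7.49.

Conjugate acid: HOCl; pK_a = 7.49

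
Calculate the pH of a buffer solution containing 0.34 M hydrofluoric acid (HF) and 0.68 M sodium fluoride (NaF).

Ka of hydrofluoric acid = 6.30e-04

pKa = -log(6.30e-04) = 3.20. pH = pKa + log([A⁻]/[HA]) = 3.20 + log(0.68/0.34)

pH = 3.50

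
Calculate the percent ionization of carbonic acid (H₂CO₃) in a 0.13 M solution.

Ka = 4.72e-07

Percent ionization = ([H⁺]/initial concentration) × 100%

Using Ka equilibrium: x² + Ka×x - Ka×C = 0. Solving: [H⁺] = 2.4747e-04. Percent = (2.4747e-04/0.13) × 100

Percent ionization = 0.19%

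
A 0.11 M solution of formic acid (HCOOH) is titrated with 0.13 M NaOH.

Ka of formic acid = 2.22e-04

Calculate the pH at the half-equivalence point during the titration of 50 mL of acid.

At half-equivalence [HA] = [A⁻], so Henderson-Hasselbalch gives pH = pKa = -log(2.22e-04) = 3.65.

pH = pKa = 3.65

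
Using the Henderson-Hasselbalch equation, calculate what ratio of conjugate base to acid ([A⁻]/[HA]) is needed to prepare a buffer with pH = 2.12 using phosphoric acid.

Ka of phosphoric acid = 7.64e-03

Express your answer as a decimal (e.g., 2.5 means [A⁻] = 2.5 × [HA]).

pKa = -log(7.64e-03) = 2.1169. pH = pKa + log([A⁻]/[HA]), so log([A⁻]/[HA]) = pH − pKa = 2.12 − 2.1169 = 0.0031. [A⁻]/[HA] = 10^(0.0031) = 1.01

[A⁻]/[HA] = 1.01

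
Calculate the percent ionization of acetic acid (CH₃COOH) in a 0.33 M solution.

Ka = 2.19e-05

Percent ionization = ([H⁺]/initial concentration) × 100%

Using Ka equilibrium: x² + Ka×x - Ka×C = 0. Solving: [H⁺] = 2.6774e-03. Percent = (2.6774e-03/0.33) × 100

Percent ionization = 0.811%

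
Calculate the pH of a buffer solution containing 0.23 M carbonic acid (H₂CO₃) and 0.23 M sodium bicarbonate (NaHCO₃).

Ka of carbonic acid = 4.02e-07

pKa = -log(4.02e-07) = 6.40. pH = pKa + log([A⁻]/[HA]) = 6.40 + log(0.23/0.23)

pH = 6.40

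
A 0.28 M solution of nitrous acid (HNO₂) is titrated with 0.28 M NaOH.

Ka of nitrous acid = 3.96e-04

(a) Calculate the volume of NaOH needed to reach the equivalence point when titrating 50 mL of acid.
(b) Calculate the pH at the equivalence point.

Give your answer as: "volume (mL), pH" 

moles acid = 0.28 × 50/1000 = 0.014 mol; V_base = moles/0.28 × 1000 = 50.0 mL. At equivalence only the conjugate base is present: [A⁻] = 0.014/0.100 = 1.4000e-01 M. Kb = Kw/Ka = 2.53e-11; [OH⁻] = √(Kb × [A⁻]) = 1.8803e-06; pOH = 5.73; pH = 14 - pOH = 8.27.

V = 50.0 mL, pH = 8.27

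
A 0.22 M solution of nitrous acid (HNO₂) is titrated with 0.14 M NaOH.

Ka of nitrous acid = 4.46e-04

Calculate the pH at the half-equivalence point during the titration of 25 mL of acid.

At half-equivalence [HA] = [A⁻], so Henderson-Hasselbalch gives pH = pKa = -log(4.46e-04) = 3.35.

pH = pKa = 3.35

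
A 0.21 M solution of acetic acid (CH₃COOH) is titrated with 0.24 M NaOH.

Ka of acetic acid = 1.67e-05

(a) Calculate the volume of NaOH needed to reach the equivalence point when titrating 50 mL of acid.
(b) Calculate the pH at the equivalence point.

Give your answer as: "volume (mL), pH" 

moles acid = 0.21 × 50/1000 = 0.0105 mol; V_base = moles/0.24 × 1000 = 43.8 mL. At equivalence only the conjugate base is present: [A⁻] = 0.0105/0.094 = 1.1200e-01 M. Kb = Kw/Ka = 5.99e-10; [OH⁻] = √(Kb × [A⁻]) = 8.1894e-06; pOH = 5.09; pH = 14 - pOH = 8.91.

V = 43.8 mL, pH = 8.91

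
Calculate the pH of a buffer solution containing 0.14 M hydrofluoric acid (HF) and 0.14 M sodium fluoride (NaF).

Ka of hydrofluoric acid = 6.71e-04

pKa = -log(6.71e-04) = 3.17. pH = pKa + log([A⁻]/[HA]) = 3.17 + log(0.14/0.14)

pH = 3.17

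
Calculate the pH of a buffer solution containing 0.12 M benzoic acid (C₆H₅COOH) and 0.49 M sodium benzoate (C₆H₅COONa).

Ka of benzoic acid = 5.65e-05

pKa = -log(5.65e-05) = 4.25. pH = pKa + log([A⁻]/[HA]) = 4.25 + log(0.49/0.12)

pH = 4.86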